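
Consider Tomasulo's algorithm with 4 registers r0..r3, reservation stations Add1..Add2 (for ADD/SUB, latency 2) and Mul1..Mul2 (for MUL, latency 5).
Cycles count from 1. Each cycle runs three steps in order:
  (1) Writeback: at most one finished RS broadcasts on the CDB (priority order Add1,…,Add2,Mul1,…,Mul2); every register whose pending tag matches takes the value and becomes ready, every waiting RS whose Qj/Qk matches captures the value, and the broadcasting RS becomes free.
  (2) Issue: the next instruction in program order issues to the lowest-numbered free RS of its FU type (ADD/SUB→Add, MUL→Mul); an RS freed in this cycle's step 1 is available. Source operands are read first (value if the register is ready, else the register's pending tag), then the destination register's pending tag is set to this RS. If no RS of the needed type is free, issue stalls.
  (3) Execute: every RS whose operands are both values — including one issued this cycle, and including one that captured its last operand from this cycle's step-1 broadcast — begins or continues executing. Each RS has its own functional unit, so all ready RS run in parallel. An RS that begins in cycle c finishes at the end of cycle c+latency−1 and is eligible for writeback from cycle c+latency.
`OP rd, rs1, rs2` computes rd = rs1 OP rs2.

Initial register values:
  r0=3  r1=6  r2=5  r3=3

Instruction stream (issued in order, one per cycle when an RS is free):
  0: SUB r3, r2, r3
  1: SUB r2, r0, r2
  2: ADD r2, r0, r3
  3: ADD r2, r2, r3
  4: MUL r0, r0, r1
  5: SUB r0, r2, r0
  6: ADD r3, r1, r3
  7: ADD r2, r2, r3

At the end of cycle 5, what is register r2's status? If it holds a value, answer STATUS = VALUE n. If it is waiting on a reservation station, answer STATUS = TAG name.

STATUS = TAG Add2

c1: issue SUB r3<-Add1 | r0:3,r1:6,r2:5,r3:Add1
c2: issue SUB r2<-Add2 | r0:3,r1:6,r2:Add2,r3:Add1
c3: CDB Add1=2; issue ADD r2<-Add1 | r0:3,r1:6,r2:Add1,r3:2
c4: CDB Add2=-2; issue ADD r2<-Add2 | r0:3,r1:6,r2:Add2,r3:2
c5: CDB Add1=5; issue MUL r0<-Mul1 | r0:Mul1,r1:6,r2:Add2,r3:2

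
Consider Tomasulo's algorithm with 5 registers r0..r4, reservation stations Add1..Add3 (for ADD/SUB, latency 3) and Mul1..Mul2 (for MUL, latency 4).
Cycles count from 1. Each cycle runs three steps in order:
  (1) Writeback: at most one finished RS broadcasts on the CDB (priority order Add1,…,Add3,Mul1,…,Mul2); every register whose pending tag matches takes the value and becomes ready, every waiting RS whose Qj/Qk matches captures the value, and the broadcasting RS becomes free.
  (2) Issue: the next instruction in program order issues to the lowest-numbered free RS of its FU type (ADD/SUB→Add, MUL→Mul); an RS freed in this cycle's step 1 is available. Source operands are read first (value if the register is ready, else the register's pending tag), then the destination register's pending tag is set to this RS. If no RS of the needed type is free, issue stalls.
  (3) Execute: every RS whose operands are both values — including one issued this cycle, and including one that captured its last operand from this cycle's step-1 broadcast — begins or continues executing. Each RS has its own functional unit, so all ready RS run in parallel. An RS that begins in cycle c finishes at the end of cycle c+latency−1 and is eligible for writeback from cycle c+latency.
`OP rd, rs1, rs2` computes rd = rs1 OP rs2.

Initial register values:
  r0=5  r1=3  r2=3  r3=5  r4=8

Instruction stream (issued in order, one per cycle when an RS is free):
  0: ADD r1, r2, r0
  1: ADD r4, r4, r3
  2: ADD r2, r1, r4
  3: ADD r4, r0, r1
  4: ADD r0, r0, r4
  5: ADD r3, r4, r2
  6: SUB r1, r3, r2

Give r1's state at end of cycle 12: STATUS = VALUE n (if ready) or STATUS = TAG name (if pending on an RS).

cycle 1: issue ADD r1<-Add1 // r0:5,r1:Add1,r2:3,r3:5,r4:8
cycle 2: issue ADD r4<-Add2 // r0:5,r1:Add1,r2:3,r3:5,r4:Add2
cycle 3: issue ADD r2<-Add3 // r0:5,r1:Add1,r2:Add3,r3:5,r4:Add2
cycle 4: CDB Add1=8; issue ADD r4<-Add1 // r0:5,r1:8,r2:Add3,r3:5,r4:Add1
cycle 5: CDB Add2=13; issue ADD r0<-Add2 // r0:Add2,r1:8,r2:Add3,r3:5,r4:Add1
cycle 6: stall // r0:Add2,r1:8,r2:Add3,r3:5,r4:Add1
cycle 7: CDB Add1=13; issue ADD r3<-Add1 // r0:Add2,r1:8,r2:Add3,r3:Add1,r4:13
cycle 8: CDB Add3=21; issue SUB r1<-Add3 // r0:Add2,r1:Add3,r2:21,r3:Add1,r4:13
cycle 9: - // r0:Add2,r1:Add3,r2:21,r3:Add1,r4:13
cycle 10: CDB Add2=18 // r0:18,r1:Add3,r2:21,r3:Add1,r4:13
cycle 11: CDB Add1=34 // r0:18,r1:Add3,r2:21,r3:34,r4:13
cycle 12: - // r0:18,r1:Add3,r2:21,r3:34,r4:13

STATUS = TAG Add3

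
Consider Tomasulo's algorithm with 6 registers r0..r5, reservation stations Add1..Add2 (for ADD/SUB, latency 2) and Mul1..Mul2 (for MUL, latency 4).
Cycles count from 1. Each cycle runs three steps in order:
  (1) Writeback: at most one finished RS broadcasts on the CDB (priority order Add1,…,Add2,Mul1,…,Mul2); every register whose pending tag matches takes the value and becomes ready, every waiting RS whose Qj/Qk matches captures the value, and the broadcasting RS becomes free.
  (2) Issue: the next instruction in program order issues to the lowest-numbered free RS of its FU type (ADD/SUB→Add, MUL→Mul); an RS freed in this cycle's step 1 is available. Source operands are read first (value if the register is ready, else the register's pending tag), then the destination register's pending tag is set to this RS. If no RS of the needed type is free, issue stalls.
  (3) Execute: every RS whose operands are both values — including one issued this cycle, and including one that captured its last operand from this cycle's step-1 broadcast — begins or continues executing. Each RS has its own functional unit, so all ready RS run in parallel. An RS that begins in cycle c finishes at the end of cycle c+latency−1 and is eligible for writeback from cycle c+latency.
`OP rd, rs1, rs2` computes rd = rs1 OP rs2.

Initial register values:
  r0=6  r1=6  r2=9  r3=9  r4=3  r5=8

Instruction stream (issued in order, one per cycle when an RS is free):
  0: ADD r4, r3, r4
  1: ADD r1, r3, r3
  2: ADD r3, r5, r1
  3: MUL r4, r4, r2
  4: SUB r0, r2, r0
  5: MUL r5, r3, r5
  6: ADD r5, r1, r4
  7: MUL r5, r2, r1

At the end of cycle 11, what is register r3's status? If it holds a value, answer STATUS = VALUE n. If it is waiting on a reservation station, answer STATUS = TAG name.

STATUS = VALUE 26

c1: issue ADD r4<-Add1 | r0:6,r1:6,r2:9,r3:9,r4:Add1,r5:8
c2: issue ADD r1<-Add2 | r0:6,r1:Add2,r2:9,r3:9,r4:Add1,r5:8
c3: CDB Add1=12; issue ADD r3<-Add1 | r0:6,r1:Add2,r2:9,r3:Add1,r4:12,r5:8
c4: CDB Add2=18; issue MUL r4<-Mul1 | r0:6,r1:18,r2:9,r3:Add1,r4:Mul1,r5:8
c5: issue SUB r0<-Add2 | r0:Add2,r1:18,r2:9,r3:Add1,r4:Mul1,r5:8
c6: CDB Add1=26; issue MUL r5<-Mul2 | r0:Add2,r1:18,r2:9,r3:26,r4:Mul1,r5:Mul2
c7: CDB Add2=3; issue ADD r5<-Add1 | r0:3,r1:18,r2:9,r3:26,r4:Mul1,r5:Add1
c8: CDB Mul1=108; issue MUL r5<-Mul1 | r0:3,r1:18,r2:9,r3:26,r4:108,r5:Mul1
c9: - | r0:3,r1:18,r2:9,r3:26,r4:108,r5:Mul1
c10: CDB Add1=126 | r0:3,r1:18,r2:9,r3:26,r4:108,r5:Mul1
c11: CDB Mul2=208 | r0:3,r1:18,r2:9,r3:26,r4:108,r5:Mul1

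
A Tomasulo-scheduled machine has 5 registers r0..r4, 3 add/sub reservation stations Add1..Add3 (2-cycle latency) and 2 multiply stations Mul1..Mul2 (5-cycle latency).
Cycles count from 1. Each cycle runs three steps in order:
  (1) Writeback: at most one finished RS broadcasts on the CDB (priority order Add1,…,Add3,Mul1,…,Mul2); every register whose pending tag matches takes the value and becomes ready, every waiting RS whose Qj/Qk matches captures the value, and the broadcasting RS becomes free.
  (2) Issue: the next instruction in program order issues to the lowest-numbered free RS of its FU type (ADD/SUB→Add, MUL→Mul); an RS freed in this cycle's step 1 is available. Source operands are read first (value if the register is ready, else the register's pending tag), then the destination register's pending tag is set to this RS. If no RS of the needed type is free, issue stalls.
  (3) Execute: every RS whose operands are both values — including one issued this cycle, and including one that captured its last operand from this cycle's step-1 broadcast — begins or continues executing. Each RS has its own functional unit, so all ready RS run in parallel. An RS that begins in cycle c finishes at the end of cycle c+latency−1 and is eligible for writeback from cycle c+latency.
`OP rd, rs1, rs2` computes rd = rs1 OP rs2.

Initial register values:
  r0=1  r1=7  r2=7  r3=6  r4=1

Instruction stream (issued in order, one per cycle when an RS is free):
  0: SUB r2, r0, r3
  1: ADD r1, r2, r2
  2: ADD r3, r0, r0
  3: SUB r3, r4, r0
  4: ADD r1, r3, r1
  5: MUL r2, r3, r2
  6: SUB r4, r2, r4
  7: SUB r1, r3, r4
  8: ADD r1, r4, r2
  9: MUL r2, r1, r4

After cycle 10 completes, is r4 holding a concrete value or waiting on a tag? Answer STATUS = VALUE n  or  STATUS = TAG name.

  c1: issue SUB r2<-Add1  regs: r0:1,r1:7,r2:Add1,r3:6,r4:1
  c2: issue ADD r1<-Add2  regs: r0:1,r1:Add2,r2:Add1,r3:6,r4:1
  c3: CDB Add1=-5; issue ADD r3<-Add1  regs: r0:1,r1:Add2,r2:-5,r3:Add1,r4:1
  c4: issue SUB r3<-Add3  regs: r0:1,r1:Add2,r2:-5,r3:Add3,r4:1
  c5: CDB Add1=2; issue ADD r1<-Add1  regs: r0:1,r1:Add1,r2:-5,r3:Add3,r4:1
  c6: CDB Add2=-10; issue MUL r2<-Mul1  regs: r0:1,r1:Add1,r2:Mul1,r3:Add3,r4:1
  c7: CDB Add3=0; issue SUB r4<-Add2  regs: r0:1,r1:Add1,r2:Mul1,r3:0,r4:Add2
  c8: issue SUB r1<-Add3  regs: r0:1,r1:Add3,r2:Mul1,r3:0,r4:Add2
  c9: CDB Add1=-10; issue ADD r1<-Add1  regs: r0:1,r1:Add1,r2:Mul1,r3:0,r4:Add2
  c10: issue MUL r2<-Mul2  regs: r0:1,r1:Add1,r2:Mul2,r3:0,r4:Add2

STATUS = TAG Add2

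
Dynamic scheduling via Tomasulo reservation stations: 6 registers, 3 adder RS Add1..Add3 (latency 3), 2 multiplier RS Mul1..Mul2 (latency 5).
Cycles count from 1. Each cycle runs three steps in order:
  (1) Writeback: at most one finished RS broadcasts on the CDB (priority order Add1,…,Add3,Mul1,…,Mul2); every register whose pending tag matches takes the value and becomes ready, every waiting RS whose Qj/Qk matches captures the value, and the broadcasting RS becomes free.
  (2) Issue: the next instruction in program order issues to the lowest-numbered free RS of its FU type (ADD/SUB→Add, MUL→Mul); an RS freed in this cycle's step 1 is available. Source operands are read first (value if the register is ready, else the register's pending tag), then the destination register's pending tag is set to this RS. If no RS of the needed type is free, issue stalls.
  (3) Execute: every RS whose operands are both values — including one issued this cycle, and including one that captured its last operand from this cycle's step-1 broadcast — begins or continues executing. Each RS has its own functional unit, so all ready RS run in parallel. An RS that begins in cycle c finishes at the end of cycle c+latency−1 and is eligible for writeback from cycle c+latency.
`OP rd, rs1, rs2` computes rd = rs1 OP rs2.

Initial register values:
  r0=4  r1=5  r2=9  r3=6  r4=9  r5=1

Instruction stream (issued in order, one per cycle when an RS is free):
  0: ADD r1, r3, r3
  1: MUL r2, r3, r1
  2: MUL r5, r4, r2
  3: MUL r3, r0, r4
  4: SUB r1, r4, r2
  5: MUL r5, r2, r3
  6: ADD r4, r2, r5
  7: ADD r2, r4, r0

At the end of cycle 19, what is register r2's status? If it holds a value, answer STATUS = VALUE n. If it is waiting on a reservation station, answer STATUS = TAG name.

c1: issue ADD r1<-Add1 | r0:4,r1:Add1,r2:9,r3:6,r4:9,r5:1
c2: issue MUL r2<-Mul1 | r0:4,r1:Add1,r2:Mul1,r3:6,r4:9,r5:1
c3: issue MUL r5<-Mul2 | r0:4,r1:Add1,r2:Mul1,r3:6,r4:9,r5:Mul2
c4: CDB Add1=12; stall | r0:4,r1:12,r2:Mul1,r3:6,r4:9,r5:Mul2
c5: stall | r0:4,r1:12,r2:Mul1,r3:6,r4:9,r5:Mul2
c6: stall | r0:4,r1:12,r2:Mul1,r3:6,r4:9,r5:Mul2
c7: stall | r0:4,r1:12,r2:Mul1,r3:6,r4:9,r5:Mul2
c8: stall | r0:4,r1:12,r2:Mul1,r3:6,r4:9,r5:Mul2
c9: CDB Mul1=72; issue MUL r3<-Mul1 | r0:4,r1:12,r2:72,r3:Mul1,r4:9,r5:Mul2
c10: issue SUB r1<-Add1 | r0:4,r1:Add1,r2:72,r3:Mul1,r4:9,r5:Mul2
c11: stall | r0:4,r1:Add1,r2:72,r3:Mul1,r4:9,r5:Mul2
c12: stall | r0:4,r1:Add1,r2:72,r3:Mul1,r4:9,r5:Mul2
c13: CDB Add1=-63; stall | r0:4,r1:-63,r2:72,r3:Mul1,r4:9,r5:Mul2
c14: CDB Mul1=36; issue MUL r5<-Mul1 | r0:4,r1:-63,r2:72,r3:36,r4:9,r5:Mul1
c15: CDB Mul2=648; issue ADD r4<-Add1 | r0:4,r1:-63,r2:72,r3:36,r4:Add1,r5:Mul1
c16: issue ADD r2<-Add2 | r0:4,r1:-63,r2:Add2,r3:36,r4:Add1,r5:Mul1
c17: - | r0:4,r1:-63,r2:Add2,r3:36,r4:Add1,r5:Mul1
c18: - | r0:4,r1:-63,r2:Add2,r3:36,r4:Add1,r5:Mul1
c19: CDB Mul1=2592 | r0:4,r1:-63,r2:Add2,r3:36,r4:Add1,r5:2592

STATUS = TAG Add2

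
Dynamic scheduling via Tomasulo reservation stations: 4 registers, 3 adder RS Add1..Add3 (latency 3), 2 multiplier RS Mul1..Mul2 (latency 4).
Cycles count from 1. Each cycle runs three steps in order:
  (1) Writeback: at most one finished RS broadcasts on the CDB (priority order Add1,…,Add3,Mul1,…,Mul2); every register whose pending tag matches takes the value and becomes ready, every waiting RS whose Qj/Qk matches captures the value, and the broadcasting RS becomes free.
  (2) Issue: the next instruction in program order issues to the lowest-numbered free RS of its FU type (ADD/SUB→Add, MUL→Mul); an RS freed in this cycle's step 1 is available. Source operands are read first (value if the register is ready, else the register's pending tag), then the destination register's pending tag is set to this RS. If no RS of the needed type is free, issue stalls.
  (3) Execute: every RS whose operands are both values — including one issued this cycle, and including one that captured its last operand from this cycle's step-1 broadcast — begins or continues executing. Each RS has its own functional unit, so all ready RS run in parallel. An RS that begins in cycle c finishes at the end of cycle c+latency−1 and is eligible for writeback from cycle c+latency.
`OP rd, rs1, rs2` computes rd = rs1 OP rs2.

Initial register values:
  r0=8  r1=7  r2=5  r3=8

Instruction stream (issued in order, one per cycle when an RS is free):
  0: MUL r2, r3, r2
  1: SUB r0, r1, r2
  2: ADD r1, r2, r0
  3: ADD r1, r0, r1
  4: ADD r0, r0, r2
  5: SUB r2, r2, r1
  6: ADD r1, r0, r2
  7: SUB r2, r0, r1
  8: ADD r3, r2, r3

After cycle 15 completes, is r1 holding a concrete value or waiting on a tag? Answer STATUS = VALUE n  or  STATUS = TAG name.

STATUS = TAG Add2

c1: issue MUL r2<-Mul1 | r0:8,r1:7,r2:Mul1,r3:8
c2: issue SUB r0<-Add1 | r0:Add1,r1:7,r2:Mul1,r3:8
c3: issue ADD r1<-Add2 | r0:Add1,r1:Add2,r2:Mul1,r3:8
c4: issue ADD r1<-Add3 | r0:Add1,r1:Add3,r2:Mul1,r3:8
c5: CDB Mul1=40; stall | r0:Add1,r1:Add3,r2:40,r3:8
c6: stall | r0:Add1,r1:Add3,r2:40,r3:8
c7: stall | r0:Add1,r1:Add3,r2:40,r3:8
c8: CDB Add1=-33; issue ADD r0<-Add1 | r0:Add1,r1:Add3,r2:40,r3:8
c9: stall | r0:Add1,r1:Add3,r2:40,r3:8
c10: stall | r0:Add1,r1:Add3,r2:40,r3:8
c11: CDB Add1=7; issue SUB r2<-Add1 | r0:7,r1:Add3,r2:Add1,r3:8
c12: CDB Add2=7; issue ADD r1<-Add2 | r0:7,r1:Add2,r2:Add1,r3:8
c13: stall | r0:7,r1:Add2,r2:Add1,r3:8
c14: stall | r0:7,r1:Add2,r2:Add1,r3:8
c15: CDB Add3=-26; issue SUB r2<-Add3 | r0:7,r1:Add2,r2:Add3,r3:8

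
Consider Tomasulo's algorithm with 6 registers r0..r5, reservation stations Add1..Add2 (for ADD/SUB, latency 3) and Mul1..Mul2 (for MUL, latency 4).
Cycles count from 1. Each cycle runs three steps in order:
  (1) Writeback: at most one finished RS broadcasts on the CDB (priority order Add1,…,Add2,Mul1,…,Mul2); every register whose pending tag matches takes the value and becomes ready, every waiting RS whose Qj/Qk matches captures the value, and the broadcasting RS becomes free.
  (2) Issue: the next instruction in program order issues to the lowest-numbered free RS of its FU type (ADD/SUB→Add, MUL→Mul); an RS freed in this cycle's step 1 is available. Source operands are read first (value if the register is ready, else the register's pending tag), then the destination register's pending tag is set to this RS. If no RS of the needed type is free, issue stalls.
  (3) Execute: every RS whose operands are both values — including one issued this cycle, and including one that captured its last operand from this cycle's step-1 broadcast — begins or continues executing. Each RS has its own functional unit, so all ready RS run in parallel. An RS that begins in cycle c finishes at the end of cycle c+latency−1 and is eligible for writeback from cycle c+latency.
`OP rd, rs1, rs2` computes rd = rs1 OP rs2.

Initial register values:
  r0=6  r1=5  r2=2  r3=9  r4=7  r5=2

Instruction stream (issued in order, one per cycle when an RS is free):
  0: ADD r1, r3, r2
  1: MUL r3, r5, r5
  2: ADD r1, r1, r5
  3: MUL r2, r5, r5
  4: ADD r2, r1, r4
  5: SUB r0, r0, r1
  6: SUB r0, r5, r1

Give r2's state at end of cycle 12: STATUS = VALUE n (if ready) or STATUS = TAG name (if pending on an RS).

STATUS = VALUE 20

  c1: issue ADD r1<-Add1  regs: r0:6,r1:Add1,r2:2,r3:9,r4:7,r5:2
  c2: issue MUL r3<-Mul1  regs: r0:6,r1:Add1,r2:2,r3:Mul1,r4:7,r5:2
  c3: issue ADD r1<-Add2  regs: r0:6,r1:Add2,r2:2,r3:Mul1,r4:7,r5:2
  c4: CDB Add1=11; issue MUL r2<-Mul2  regs: r0:6,r1:Add2,r2:Mul2,r3:Mul1,r4:7,r5:2
  c5: issue ADD r2<-Add1  regs: r0:6,r1:Add2,r2:Add1,r3:Mul1,r4:7,r5:2
  c6: CDB Mul1=4; stall  regs: r0:6,r1:Add2,r2:Add1,r3:4,r4:7,r5:2
  c7: CDB Add2=13; issue SUB r0<-Add2  regs: r0:Add2,r1:13,r2:Add1,r3:4,r4:7,r5:2
  c8: CDB Mul2=4; stall  regs: r0:Add2,r1:13,r2:Add1,r3:4,r4:7,r5:2
  c9: stall  regs: r0:Add2,r1:13,r2:Add1,r3:4,r4:7,r5:2
  c10: CDB Add1=20; issue SUB r0<-Add1  regs: r0:Add1,r1:13,r2:20,r3:4,r4:7,r5:2
  c11: CDB Add2=-7  regs: r0:Add1,r1:13,r2:20,r3:4,r4:7,r5:2
  c12: -  regs: r0:Add1,r1:13,r2:20,r3:4,r4:7,r5:2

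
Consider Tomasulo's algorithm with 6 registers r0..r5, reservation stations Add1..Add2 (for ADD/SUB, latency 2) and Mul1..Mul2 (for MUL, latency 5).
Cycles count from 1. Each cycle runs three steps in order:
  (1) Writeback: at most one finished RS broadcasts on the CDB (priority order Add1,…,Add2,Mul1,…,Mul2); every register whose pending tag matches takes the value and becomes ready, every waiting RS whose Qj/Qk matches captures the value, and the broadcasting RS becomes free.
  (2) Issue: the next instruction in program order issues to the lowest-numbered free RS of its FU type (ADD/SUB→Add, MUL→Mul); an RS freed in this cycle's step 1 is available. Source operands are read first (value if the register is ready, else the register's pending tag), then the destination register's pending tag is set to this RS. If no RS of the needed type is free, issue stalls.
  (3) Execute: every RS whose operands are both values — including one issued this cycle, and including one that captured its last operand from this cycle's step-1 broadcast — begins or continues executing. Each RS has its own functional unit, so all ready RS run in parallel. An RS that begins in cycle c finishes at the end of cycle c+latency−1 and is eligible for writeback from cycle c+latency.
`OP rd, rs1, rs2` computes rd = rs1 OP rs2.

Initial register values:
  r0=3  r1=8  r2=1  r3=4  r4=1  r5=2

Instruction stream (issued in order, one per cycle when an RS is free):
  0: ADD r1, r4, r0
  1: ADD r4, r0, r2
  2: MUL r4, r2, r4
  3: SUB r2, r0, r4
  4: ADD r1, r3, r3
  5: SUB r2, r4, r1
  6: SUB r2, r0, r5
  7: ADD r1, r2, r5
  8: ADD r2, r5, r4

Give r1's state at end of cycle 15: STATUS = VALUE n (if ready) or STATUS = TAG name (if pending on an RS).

cycle 1: issue ADD r1<-Add1 // r0:3,r1:Add1,r2:1,r3:4,r4:1,r5:2
cycle 2: issue ADD r4<-Add2 // r0:3,r1:Add1,r2:1,r3:4,r4:Add2,r5:2
cycle 3: CDB Add1=4; issue MUL r4<-Mul1 // r0:3,r1:4,r2:1,r3:4,r4:Mul1,r5:2
cycle 4: CDB Add2=4; issue SUB r2<-Add1 // r0:3,r1:4,r2:Add1,r3:4,r4:Mul1,r5:2
cycle 5: issue ADD r1<-Add2 // r0:3,r1:Add2,r2:Add1,r3:4,r4:Mul1,r5:2
cycle 6: stall // r0:3,r1:Add2,r2:Add1,r3:4,r4:Mul1,r5:2
cycle 7: CDB Add2=8; issue SUB r2<-Add2 // r0:3,r1:8,r2:Add2,r3:4,r4:Mul1,r5:2
cycle 8: stall // r0:3,r1:8,r2:Add2,r3:4,r4:Mul1,r5:2
cycle 9: CDB Mul1=4; stall // r0:3,r1:8,r2:Add2,r3:4,r4:4,r5:2
cycle 10: stall // r0:3,r1:8,r2:Add2,r3:4,r4:4,r5:2
cycle 11: CDB Add1=-1; issue SUB r2<-Add1 // r0:3,r1:8,r2:Add1,r3:4,r4:4,r5:2
cycle 12: CDB Add2=-4; issue ADD r1<-Add2 // r0:3,r1:Add2,r2:Add1,r3:4,r4:4,r5:2
cycle 13: CDB Add1=1; issue ADD r2<-Add1 // r0:3,r1:Add2,r2:Add1,r3:4,r4:4,r5:2
cycle 14: - // r0:3,r1:Add2,r2:Add1,r3:4,r4:4,r5:2
cycle 15: CDB Add1=6 // r0:3,r1:Add2,r2:6,r3:4,r4:4,r5:2

STATUS = TAG Add2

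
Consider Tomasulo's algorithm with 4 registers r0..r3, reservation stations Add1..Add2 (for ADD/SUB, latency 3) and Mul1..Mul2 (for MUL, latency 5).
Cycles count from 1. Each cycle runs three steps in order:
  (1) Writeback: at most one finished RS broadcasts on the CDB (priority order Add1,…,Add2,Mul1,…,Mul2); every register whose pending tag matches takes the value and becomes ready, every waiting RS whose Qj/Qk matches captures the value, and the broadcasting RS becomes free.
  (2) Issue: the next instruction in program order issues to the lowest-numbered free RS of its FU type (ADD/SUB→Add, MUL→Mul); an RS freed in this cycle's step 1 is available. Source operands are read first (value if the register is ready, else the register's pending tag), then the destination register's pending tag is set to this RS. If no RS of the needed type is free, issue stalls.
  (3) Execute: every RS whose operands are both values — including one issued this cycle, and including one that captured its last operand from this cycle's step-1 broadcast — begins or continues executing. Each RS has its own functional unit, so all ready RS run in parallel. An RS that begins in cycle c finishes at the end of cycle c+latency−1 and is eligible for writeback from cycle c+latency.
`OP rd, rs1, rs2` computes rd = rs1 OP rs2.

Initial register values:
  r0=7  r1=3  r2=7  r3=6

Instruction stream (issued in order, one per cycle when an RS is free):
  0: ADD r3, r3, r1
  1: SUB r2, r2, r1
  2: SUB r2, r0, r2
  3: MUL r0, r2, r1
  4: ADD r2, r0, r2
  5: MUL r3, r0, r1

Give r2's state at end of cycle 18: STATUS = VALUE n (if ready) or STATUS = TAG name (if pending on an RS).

STATUS = VALUE 12

  c1: issue ADD r3<-Add1  regs: r0:7,r1:3,r2:7,r3:Add1
  c2: issue SUB r2<-Add2  regs: r0:7,r1:3,r2:Add2,r3:Add1
  c3: stall  regs: r0:7,r1:3,r2:Add2,r3:Add1
  c4: CDB Add1=9; issue SUB r2<-Add1  regs: r0:7,r1:3,r2:Add1,r3:9
  c5: CDB Add2=4; issue MUL r0<-Mul1  regs: r0:Mul1,r1:3,r2:Add1,r3:9
  c6: issue ADD r2<-Add2  regs: r0:Mul1,r1:3,r2:Add2,r3:9
  c7: issue MUL r3<-Mul2  regs: r0:Mul1,r1:3,r2:Add2,r3:Mul2
  c8: CDB Add1=3  regs: r0:Mul1,r1:3,r2:Add2,r3:Mul2
  c9: -  regs: r0:Mul1,r1:3,r2:Add2,r3:Mul2
  c10: -  regs: r0:Mul1,r1:3,r2:Add2,r3:Mul2
  c11: -  regs: r0:Mul1,r1:3,r2:Add2,r3:Mul2
  c12: -  regs: r0:Mul1,r1:3,r2:Add2,r3:Mul2
  c13: CDB Mul1=9  regs: r0:9,r1:3,r2:Add2,r3:Mul2
  c14: -  regs: r0:9,r1:3,r2:Add2,r3:Mul2
  c15: -  regs: r0:9,r1:3,r2:Add2,r3:Mul2
  c16: CDB Add2=12  regs: r0:9,r1:3,r2:12,r3:Mul2
  c17: -  regs: r0:9,r1:3,r2:12,r3:Mul2
  c18: CDB Mul2=27  regs: r0:9,r1:3,r2:12,r3:27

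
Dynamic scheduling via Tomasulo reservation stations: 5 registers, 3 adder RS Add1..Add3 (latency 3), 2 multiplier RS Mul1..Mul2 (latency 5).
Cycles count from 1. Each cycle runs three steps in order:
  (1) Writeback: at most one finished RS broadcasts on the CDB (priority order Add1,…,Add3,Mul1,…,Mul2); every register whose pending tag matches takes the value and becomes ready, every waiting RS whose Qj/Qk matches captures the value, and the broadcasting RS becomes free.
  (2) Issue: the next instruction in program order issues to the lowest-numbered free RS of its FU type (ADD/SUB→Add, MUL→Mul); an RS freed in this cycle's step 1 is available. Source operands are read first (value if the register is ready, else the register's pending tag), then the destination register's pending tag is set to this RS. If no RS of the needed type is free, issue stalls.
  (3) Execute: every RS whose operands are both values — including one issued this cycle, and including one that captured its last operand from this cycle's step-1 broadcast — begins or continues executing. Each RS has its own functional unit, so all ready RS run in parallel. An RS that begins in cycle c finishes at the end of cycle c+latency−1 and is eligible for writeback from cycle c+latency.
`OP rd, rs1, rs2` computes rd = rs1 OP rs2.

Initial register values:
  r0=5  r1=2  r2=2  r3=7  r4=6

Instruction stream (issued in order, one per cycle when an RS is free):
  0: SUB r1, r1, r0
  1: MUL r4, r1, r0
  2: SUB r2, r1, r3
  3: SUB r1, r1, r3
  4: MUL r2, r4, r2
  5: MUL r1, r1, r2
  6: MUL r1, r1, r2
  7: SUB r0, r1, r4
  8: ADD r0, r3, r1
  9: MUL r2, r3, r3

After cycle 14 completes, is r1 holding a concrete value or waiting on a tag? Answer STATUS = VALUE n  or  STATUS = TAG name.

cycle 1: issue SUB r1<-Add1 // r0:5,r1:Add1,r2:2,r3:7,r4:6
cycle 2: issue MUL r4<-Mul1 // r0:5,r1:Add1,r2:2,r3:7,r4:Mul1
cycle 3: issue SUB r2<-Add2 // r0:5,r1:Add1,r2:Add2,r3:7,r4:Mul1
cycle 4: CDB Add1=-3; issue SUB r1<-Add1 // r0:5,r1:Add1,r2:Add2,r3:7,r4:Mul1
cycle 5: issue MUL r2<-Mul2 // r0:5,r1:Add1,r2:Mul2,r3:7,r4:Mul1
cycle 6: stall // r0:5,r1:Add1,r2:Mul2,r3:7,r4:Mul1
cycle 7: CDB Add1=-10; stall // r0:5,r1:-10,r2:Mul2,r3:7,r4:Mul1
cycle 8: CDB Add2=-10; stall // r0:5,r1:-10,r2:Mul2,r3:7,r4:Mul1
cycle 9: CDB Mul1=-15; issue MUL r1<-Mul1 // r0:5,r1:Mul1,r2:Mul2,r3:7,r4:-15
cycle 10: stall // r0:5,r1:Mul1,r2:Mul2,r3:7,r4:-15
cycle 11: stall // r0:5,r1:Mul1,r2:Mul2,r3:7,r4:-15
cycle 12: stall // r0:5,r1:Mul1,r2:Mul2,r3:7,r4:-15
cycle 13: stall // r0:5,r1:Mul1,r2:Mul2,r3:7,r4:-15
cycle 14: CDB Mul2=150; issue MUL r1<-Mul2 // r0:5,r1:Mul2,r2:150,r3:7,r4:-15

STATUS = TAG Mul2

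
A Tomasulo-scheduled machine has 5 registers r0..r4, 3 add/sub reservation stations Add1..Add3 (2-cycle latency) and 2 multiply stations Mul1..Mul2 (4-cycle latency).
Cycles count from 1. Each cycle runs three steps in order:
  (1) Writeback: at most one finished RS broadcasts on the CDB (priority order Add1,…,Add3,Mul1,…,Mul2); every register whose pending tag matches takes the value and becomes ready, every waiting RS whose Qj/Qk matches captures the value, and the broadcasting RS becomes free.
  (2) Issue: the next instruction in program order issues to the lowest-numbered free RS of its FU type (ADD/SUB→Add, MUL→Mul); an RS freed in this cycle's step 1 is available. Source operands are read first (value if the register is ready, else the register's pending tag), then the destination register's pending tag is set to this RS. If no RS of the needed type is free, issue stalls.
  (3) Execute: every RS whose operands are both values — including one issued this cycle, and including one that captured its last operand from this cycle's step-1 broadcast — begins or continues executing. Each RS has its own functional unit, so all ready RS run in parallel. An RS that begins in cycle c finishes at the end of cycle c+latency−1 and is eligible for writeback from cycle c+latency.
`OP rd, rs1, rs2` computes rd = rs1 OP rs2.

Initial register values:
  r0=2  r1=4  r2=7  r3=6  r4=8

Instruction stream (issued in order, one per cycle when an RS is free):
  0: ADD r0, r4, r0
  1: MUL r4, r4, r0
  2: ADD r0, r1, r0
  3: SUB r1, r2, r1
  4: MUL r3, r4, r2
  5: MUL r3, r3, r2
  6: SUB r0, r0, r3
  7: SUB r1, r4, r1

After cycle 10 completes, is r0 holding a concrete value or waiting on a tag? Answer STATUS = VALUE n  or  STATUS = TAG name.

STATUS = TAG Add1

c1: issue ADD r0<-Add1 | r0:Add1,r1:4,r2:7,r3:6,r4:8
c2: issue MUL r4<-Mul1 | r0:Add1,r1:4,r2:7,r3:6,r4:Mul1
c3: CDB Add1=10; issue ADD r0<-Add1 | r0:Add1,r1:4,r2:7,r3:6,r4:Mul1
c4: issue SUB r1<-Add2 | r0:Add1,r1:Add2,r2:7,r3:6,r4:Mul1
c5: CDB Add1=14; issue MUL r3<-Mul2 | r0:14,r1:Add2,r2:7,r3:Mul2,r4:Mul1
c6: CDB Add2=3; stall | r0:14,r1:3,r2:7,r3:Mul2,r4:Mul1
c7: CDB Mul1=80; issue MUL r3<-Mul1 | r0:14,r1:3,r2:7,r3:Mul1,r4:80
c8: issue SUB r0<-Add1 | r0:Add1,r1:3,r2:7,r3:Mul1,r4:80
c9: issue SUB r1<-Add2 | r0:Add1,r1:Add2,r2:7,r3:Mul1,r4:80
c10: - | r0:Add1,r1:Add2,r2:7,r3:Mul1,r4:80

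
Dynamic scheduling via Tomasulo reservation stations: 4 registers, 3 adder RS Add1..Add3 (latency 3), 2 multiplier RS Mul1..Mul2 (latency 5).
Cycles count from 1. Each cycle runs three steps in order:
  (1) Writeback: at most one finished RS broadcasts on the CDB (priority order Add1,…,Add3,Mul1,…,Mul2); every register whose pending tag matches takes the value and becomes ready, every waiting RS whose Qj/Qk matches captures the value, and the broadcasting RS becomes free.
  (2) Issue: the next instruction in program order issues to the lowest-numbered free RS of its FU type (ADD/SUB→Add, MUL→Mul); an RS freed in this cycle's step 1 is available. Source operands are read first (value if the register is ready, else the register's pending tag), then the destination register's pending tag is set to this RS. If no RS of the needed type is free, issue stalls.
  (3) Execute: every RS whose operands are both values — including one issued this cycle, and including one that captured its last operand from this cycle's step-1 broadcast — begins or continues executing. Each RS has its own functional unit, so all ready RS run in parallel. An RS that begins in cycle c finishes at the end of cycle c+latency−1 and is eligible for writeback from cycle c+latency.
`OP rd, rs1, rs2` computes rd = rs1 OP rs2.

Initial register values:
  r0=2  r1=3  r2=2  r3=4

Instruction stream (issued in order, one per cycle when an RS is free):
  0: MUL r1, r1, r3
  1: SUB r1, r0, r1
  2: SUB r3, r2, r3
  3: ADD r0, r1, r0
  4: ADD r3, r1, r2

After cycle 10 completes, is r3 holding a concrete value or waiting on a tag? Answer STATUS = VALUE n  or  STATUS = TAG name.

  c1: issue MUL r1<-Mul1  regs: r0:2,r1:Mul1,r2:2,r3:4
  c2: issue SUB r1<-Add1  regs: r0:2,r1:Add1,r2:2,r3:4
  c3: issue SUB r3<-Add2  regs: r0:2,r1:Add1,r2:2,r3:Add2
  c4: issue ADD r0<-Add3  regs: r0:Add3,r1:Add1,r2:2,r3:Add2
  c5: stall  regs: r0:Add3,r1:Add1,r2:2,r3:Add2
  c6: CDB Add2=-2; issue ADD r3<-Add2  regs: r0:Add3,r1:Add1,r2:2,r3:Add2
  c7: CDB Mul1=12  regs: r0:Add3,r1:Add1,r2:2,r3:Add2
  c8: -  regs: r0:Add3,r1:Add1,r2:2,r3:Add2
  c9: -  regs: r0:Add3,r1:Add1,r2:2,r3:Add2
  c10: CDB Add1=-10  regs: r0:Add3,r1:-10,r2:2,r3:Add2

STATUS = TAG Add2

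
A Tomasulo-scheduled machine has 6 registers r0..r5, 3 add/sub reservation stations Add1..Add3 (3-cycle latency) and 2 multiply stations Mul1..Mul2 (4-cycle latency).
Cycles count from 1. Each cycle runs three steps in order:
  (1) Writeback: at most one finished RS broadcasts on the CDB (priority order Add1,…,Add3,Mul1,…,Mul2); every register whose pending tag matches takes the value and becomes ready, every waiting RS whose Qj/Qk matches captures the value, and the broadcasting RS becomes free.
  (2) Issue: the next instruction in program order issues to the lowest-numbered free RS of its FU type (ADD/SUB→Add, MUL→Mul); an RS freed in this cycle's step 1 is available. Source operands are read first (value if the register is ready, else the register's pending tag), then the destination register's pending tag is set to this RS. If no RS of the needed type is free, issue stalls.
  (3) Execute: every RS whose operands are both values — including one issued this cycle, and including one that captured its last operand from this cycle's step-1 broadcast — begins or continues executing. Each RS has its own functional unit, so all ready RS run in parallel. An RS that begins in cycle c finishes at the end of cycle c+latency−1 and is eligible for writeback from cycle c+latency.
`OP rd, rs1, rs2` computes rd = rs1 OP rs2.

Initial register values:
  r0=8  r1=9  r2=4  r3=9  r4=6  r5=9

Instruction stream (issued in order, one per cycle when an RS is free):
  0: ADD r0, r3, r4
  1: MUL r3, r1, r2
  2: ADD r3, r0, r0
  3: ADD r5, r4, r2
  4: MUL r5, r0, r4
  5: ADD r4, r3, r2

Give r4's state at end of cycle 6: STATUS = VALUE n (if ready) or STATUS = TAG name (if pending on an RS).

STATUS = TAG Add3

  c1: issue ADD r0<-Add1  regs: r0:Add1,r1:9,r2:4,r3:9,r4:6,r5:9
  c2: issue MUL r3<-Mul1  regs: r0:Add1,r1:9,r2:4,r3:Mul1,r4:6,r5:9
  c3: issue ADD r3<-Add2  regs: r0:Add1,r1:9,r2:4,r3:Add2,r4:6,r5:9
  c4: CDB Add1=15; issue ADD r5<-Add1  regs: r0:15,r1:9,r2:4,r3:Add2,r4:6,r5:Add1
  c5: issue MUL r5<-Mul2  regs: r0:15,r1:9,r2:4,r3:Add2,r4:6,r5:Mul2
  c6: CDB Mul1=36; issue ADD r4<-Add3  regs: r0:15,r1:9,r2:4,r3:Add2,r4:Add3,r5:Mul2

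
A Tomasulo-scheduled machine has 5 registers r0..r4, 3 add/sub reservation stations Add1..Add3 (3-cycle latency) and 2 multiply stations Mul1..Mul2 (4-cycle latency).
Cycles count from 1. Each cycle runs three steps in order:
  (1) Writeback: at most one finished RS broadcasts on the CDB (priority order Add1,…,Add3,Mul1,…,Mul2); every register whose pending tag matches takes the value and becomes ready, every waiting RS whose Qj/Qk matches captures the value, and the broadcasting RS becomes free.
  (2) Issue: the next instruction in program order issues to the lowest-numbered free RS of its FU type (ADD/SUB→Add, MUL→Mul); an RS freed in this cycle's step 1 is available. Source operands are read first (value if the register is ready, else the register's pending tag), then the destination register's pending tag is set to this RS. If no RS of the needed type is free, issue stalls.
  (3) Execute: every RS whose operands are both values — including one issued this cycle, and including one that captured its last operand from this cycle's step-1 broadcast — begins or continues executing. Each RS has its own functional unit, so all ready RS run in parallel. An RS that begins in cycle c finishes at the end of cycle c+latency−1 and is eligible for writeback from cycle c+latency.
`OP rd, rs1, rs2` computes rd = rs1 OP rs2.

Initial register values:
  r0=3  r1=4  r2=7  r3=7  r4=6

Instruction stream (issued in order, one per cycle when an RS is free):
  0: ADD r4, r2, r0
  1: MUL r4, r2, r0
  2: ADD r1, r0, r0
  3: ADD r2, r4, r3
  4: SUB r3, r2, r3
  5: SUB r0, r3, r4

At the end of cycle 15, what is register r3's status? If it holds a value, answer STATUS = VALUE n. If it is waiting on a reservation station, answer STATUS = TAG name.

STATUS = VALUE 21

  c1: issue ADD r4<-Add1  regs: r0:3,r1:4,r2:7,r3:7,r4:Add1
  c2: issue MUL r4<-Mul1  regs: r0:3,r1:4,r2:7,r3:7,r4:Mul1
  c3: issue ADD r1<-Add2  regs: r0:3,r1:Add2,r2:7,r3:7,r4:Mul1
  c4: CDB Add1=10; issue ADD r2<-Add1  regs: r0:3,r1:Add2,r2:Add1,r3:7,r4:Mul1
  c5: issue SUB r3<-Add3  regs: r0:3,r1:Add2,r2:Add1,r3:Add3,r4:Mul1
  c6: CDB Add2=6; issue SUB r0<-Add2  regs: r0:Add2,r1:6,r2:Add1,r3:Add3,r4:Mul1
  c7: CDB Mul1=21  regs: r0:Add2,r1:6,r2:Add1,r3:Add3,r4:21
  c8: -  regs: r0:Add2,r1:6,r2:Add1,r3:Add3,r4:21
  c9: -  regs: r0:Add2,r1:6,r2:Add1,r3:Add3,r4:21
  c10: CDB Add1=28  regs: r0:Add2,r1:6,r2:28,r3:Add3,r4:21
  c11: -  regs: r0:Add2,r1:6,r2:28,r3:Add3,r4:21
  c12: -  regs: r0:Add2,r1:6,r2:28,r3:Add3,r4:21
  c13: CDB Add3=21  regs: r0:Add2,r1:6,r2:28,r3:21,r4:21
  c14: -  regs: r0:Add2,r1:6,r2:28,r3:21,r4:21
  c15: -  regs: r0:Add2,r1:6,r2:28,r3:21,r4:21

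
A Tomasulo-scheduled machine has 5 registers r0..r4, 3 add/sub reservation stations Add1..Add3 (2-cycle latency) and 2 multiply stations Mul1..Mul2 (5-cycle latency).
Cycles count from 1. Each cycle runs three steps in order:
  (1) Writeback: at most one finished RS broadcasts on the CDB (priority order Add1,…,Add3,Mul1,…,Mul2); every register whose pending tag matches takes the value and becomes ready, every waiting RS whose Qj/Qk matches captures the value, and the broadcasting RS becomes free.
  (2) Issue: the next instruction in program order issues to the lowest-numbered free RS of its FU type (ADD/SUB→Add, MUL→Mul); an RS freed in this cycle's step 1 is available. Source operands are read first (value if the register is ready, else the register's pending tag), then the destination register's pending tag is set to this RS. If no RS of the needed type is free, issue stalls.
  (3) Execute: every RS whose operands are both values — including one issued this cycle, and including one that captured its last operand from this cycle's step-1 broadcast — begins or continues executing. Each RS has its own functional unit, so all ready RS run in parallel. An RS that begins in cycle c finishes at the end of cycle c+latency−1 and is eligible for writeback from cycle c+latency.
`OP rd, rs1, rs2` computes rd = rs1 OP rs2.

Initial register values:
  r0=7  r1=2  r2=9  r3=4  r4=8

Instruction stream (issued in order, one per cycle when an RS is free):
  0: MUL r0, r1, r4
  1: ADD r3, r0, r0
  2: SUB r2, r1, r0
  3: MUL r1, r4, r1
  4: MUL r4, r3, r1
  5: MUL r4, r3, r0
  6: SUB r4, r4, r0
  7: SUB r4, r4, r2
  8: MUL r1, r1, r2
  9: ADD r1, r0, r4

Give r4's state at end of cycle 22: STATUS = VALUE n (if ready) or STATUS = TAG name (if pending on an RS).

STATUS = VALUE 510

c1: issue MUL r0<-Mul1 | r0:Mul1,r1:2,r2:9,r3:4,r4:8
c2: issue ADD r3<-Add1 | r0:Mul1,r1:2,r2:9,r3:Add1,r4:8
c3: issue SUB r2<-Add2 | r0:Mul1,r1:2,r2:Add2,r3:Add1,r4:8
c4: issue MUL r1<-Mul2 | r0:Mul1,r1:Mul2,r2:Add2,r3:Add1,r4:8
c5: stall | r0:Mul1,r1:Mul2,r2:Add2,r3:Add1,r4:8
c6: CDB Mul1=16; issue MUL r4<-Mul1 | r0:16,r1:Mul2,r2:Add2,r3:Add1,r4:Mul1
c7: stall | r0:16,r1:Mul2,r2:Add2,r3:Add1,r4:Mul1
c8: CDB Add1=32; stall | r0:16,r1:Mul2,r2:Add2,r3:32,r4:Mul1
c9: CDB Add2=-14; stall | r0:16,r1:Mul2,r2:-14,r3:32,r4:Mul1
c10: CDB Mul2=16; issue MUL r4<-Mul2 | r0:16,r1:16,r2:-14,r3:32,r4:Mul2
c11: issue SUB r4<-Add1 | r0:16,r1:16,r2:-14,r3:32,r4:Add1
c12: issue SUB r4<-Add2 | r0:16,r1:16,r2:-14,r3:32,r4:Add2
c13: stall | r0:16,r1:16,r2:-14,r3:32,r4:Add2
c14: stall | r0:16,r1:16,r2:-14,r3:32,r4:Add2
c15: CDB Mul1=512; issue MUL r1<-Mul1 | r0:16,r1:Mul1,r2:-14,r3:32,r4:Add2
c16: CDB Mul2=512; issue ADD r1<-Add3 | r0:16,r1:Add3,r2:-14,r3:32,r4:Add2
c17: - | r0:16,r1:Add3,r2:-14,r3:32,r4:Add2
c18: CDB Add1=496 | r0:16,r1:Add3,r2:-14,r3:32,r4:Add2
c19: - | r0:16,r1:Add3,r2:-14,r3:32,r4:Add2
c20: CDB Add2=510 | r0:16,r1:Add3,r2:-14,r3:32,r4:510
c21: CDB Mul1=-224 | r0:16,r1:Add3,r2:-14,r3:32,r4:510
c22: CDB Add3=526 | r0:16,r1:526,r2:-14,r3:32,r4:510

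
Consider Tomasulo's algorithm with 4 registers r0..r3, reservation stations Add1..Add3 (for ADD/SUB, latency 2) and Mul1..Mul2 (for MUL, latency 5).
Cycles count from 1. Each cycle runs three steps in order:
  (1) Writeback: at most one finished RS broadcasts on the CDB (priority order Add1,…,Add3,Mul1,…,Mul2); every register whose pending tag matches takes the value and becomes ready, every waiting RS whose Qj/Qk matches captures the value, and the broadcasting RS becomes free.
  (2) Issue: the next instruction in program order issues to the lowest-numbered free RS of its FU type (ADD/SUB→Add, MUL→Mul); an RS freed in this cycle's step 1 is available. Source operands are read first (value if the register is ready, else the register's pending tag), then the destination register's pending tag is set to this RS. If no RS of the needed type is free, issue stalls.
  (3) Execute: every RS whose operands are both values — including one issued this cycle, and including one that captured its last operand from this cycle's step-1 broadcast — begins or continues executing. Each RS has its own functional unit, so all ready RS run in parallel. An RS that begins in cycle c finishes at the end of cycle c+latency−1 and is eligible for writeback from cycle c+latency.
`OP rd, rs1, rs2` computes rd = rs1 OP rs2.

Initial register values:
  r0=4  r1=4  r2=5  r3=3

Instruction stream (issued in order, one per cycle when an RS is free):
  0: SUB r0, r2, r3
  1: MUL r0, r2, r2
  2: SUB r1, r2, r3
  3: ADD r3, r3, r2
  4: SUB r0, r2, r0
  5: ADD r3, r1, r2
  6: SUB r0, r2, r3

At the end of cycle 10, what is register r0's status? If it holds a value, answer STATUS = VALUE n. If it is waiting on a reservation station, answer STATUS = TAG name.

cycle 1: issue SUB r0<-Add1 // r0:Add1,r1:4,r2:5,r3:3
cycle 2: issue MUL r0<-Mul1 // r0:Mul1,r1:4,r2:5,r3:3
cycle 3: CDB Add1=2; issue SUB r1<-Add1 // r0:Mul1,r1:Add1,r2:5,r3:3
cycle 4: issue ADD r3<-Add2 // r0:Mul1,r1:Add1,r2:5,r3:Add2
cycle 5: CDB Add1=2; issue SUB r0<-Add1 // r0:Add1,r1:2,r2:5,r3:Add2
cycle 6: CDB Add2=8; issue ADD r3<-Add2 // r0:Add1,r1:2,r2:5,r3:Add2
cycle 7: CDB Mul1=25; issue SUB r0<-Add3 // r0:Add3,r1:2,r2:5,r3:Add2
cycle 8: CDB Add2=7 // r0:Add3,r1:2,r2:5,r3:7
cycle 9: CDB Add1=-20 // r0:Add3,r1:2,r2:5,r3:7
cycle 10: CDB Add3=-2 // r0:-2,r1:2,r2:5,r3:7

STATUS = VALUE -2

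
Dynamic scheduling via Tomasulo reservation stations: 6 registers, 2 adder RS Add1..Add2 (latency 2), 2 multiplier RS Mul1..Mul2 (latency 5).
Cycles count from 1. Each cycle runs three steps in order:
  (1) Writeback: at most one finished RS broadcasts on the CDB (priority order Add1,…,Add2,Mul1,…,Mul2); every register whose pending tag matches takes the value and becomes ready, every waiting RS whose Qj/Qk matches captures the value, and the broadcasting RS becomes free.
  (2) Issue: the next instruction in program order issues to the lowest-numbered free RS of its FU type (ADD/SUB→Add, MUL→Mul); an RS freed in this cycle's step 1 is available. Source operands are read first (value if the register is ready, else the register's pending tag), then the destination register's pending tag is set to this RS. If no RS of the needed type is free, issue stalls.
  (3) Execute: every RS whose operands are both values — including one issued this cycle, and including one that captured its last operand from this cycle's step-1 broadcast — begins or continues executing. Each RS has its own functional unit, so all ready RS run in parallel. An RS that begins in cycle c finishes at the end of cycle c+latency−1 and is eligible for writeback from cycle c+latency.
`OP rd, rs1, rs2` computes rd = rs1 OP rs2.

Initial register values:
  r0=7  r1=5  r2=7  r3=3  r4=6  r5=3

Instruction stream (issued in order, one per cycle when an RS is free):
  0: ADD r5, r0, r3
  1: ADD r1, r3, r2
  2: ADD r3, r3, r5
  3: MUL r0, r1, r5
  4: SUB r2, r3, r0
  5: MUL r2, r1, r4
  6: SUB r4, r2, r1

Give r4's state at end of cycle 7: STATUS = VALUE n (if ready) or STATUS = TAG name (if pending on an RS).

STATUS = TAG Add2

c1: issue ADD r5<-Add1 | r0:7,r1:5,r2:7,r3:3,r4:6,r5:Add1
c2: issue ADD r1<-Add2 | r0:7,r1:Add2,r2:7,r3:3,r4:6,r5:Add1
c3: CDB Add1=10; issue ADD r3<-Add1 | r0:7,r1:Add2,r2:7,r3:Add1,r4:6,r5:10
c4: CDB Add2=10; issue MUL r0<-Mul1 | r0:Mul1,r1:10,r2:7,r3:Add1,r4:6,r5:10
c5: CDB Add1=13; issue SUB r2<-Add1 | r0:Mul1,r1:10,r2:Add1,r3:13,r4:6,r5:10
c6: issue MUL r2<-Mul2 | r0:Mul1,r1:10,r2:Mul2,r3:13,r4:6,r5:10
c7: issue SUB r4<-Add2 | r0:Mul1,r1:10,r2:Mul2,r3:13,r4:Add2,r5:10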